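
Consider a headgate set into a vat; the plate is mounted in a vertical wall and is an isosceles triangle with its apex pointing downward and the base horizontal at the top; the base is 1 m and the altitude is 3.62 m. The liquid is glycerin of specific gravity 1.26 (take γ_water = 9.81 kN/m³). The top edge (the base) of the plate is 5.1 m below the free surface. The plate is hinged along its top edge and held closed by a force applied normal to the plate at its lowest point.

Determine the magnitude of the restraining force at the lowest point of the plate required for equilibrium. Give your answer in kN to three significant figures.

P ≈ 51.5 kN

γ = 1.26 × 9.81 = 12.3606 kN/m³.
With the apex down, the centroid sits h/3 = 3.62/3 = 1.20667 m below the base (the top edge), so the centroid depth is h_c = 5.1 + 1.20667 = 6.30667 m.
A = ½ × 1 × 3.62 = 1.81 m².
Resultant F = γ·h_c·A = 12.3606 × 6.30667 × 1.81 = 141.097 kN.
I_c = b·h³/36 = 1 × 3.62³/36 = 1.31772 m⁴.
Centre of pressure: y_p = y_c + I_c/(y_c·A) = 6.30667 + 1.31772/(6.30667 × 1.81) = 6.30667 + 0.115437 = 6.42211 m along the plane.
The resultant acts 1.20667 + 0.115437 = 1.32211 m (along the plate) below the hinge at the top edge, so the moment about the hinge is M = F × 1.32211 = 141.097 × 1.32211 = 186.546 kN·m.
A normal force at the bottom, 3.62 m from the hinge, must supply this moment: P = 186.546/3.62 = 51.532 kN.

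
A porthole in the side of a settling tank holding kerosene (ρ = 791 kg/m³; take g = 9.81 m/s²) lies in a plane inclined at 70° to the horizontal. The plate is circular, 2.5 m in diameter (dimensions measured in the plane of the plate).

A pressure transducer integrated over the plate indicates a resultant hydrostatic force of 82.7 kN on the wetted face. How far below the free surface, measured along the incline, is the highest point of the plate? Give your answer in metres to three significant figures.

γ = ρg = 791 × 9.81 / 1000 = 7.75971 kN/m³.
A = π(1.25)² = 4.90874 m².
From F = γ·h_c·A, the centroid depth is h_c = 82.7/(7.75971 × 4.90874) = 2.17115 m.
Let θ = 70° be the plate's angle to the horizontal; measure y along the incline from where the plane meets the free surface. Vertical depth h = y·sinθ with sinθ = 0.939693.
Along the incline, y_c = h_c/sinθ = 2.17115/0.939693 = 2.31049 m.
The centroid is at the centre, 1.25 m below the top of the plate, so the highest point sits at y_top = 2.31049 − 1.25 = 1.06049 m along the incline.

y_top ≈ 1.06 m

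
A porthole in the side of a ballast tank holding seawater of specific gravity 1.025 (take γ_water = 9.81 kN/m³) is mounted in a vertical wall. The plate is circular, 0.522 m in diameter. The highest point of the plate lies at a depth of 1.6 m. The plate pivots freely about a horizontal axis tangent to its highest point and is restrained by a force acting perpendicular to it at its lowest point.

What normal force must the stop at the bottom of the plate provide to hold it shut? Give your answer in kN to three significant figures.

γ = 1.025 × 9.81 = 10.05525 kN/m³.
The centroid is at the centre, 0.261 m below the top of the plate, so the centroid depth is h_c = 1.6 + 0.261 = 1.861 m.
A = π(0.261)² = 0.214008 m².
Resultant F = γ·h_c·A = 10.05525 × 1.861 × 0.214008 = 4.00469 kN.
I_c = πr⁴/4 = π × 0.261⁴/4 = 0.00364462 m⁴.
Centre of pressure: y_p = y_c + I_c/(y_c·A) = 1.861 + 0.00364462/(1.861 × 0.214008) = 1.861 + 0.00915115 = 1.87015 m along the plane.
The resultant acts 0.261 + 0.00915115 = 0.270151 m (along the plate) below the hinge at the top edge, so the moment about the hinge is M = F × 0.270151 = 4.00469 × 0.270151 = 1.08187 kN·m.
A normal force at the bottom, 0.522 m from the hinge, must supply this moment: P = 1.08187/0.522 = 2.07255 kN.

P ≈ 2.07 kN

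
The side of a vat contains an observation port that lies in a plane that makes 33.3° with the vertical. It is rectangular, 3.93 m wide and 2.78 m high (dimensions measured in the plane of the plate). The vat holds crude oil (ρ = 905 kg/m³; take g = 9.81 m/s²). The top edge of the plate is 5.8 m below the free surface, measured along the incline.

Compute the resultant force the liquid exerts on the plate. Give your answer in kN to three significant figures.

F ≈ 583 kN

γ = ρg = 905 × 9.81 / 1000 = 8.87805 kN/m³.
The plate makes 33.3° with the vertical, i.e. θ = 90° − 33.3° = 56.7° to the horizontal. Measuring y along the incline from the free-surface line, vertical depth h = y·sinθ with sinθ = 0.835807.
The centroid lies 2.78/2 = 1.39 m below the top edge, so y_c = 5.8 + 1.39 = 7.19 m and h_c = 7.19 × 0.835807 = 6.00945 m.
A = 3.93 × 2.78 = 10.9254 m².
Resultant F = γ·h_c·A = 8.87805 × 6.00945 × 10.9254 = 582.894 kN.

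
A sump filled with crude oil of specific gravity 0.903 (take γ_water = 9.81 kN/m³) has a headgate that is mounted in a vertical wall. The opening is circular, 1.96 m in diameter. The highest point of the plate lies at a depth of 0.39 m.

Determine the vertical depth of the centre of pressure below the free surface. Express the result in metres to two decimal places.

h_p = 1.55 m

γ = 0.903 × 9.81 = 8.85843 kN/m³.
The centroid is at the centre, 0.98 m below the top of the plate, so the centroid depth is h_c = 0.39 + 0.98 = 1.37 m.
A = π(0.98)² = 3.01719 m².
Resultant F = γ·h_c·A = 8.85843 × 1.37 × 3.01719 = 36.6168 kN.
I_c = πr⁴/4 = π × 0.98⁴/4 = 0.724426 m⁴.
Centre of pressure: y_p = y_c + I_c/(y_c·A) = 1.37 + 0.724426/(1.37 × 3.01719) = 1.37 + 0.175255 = 1.54526 m along the plane.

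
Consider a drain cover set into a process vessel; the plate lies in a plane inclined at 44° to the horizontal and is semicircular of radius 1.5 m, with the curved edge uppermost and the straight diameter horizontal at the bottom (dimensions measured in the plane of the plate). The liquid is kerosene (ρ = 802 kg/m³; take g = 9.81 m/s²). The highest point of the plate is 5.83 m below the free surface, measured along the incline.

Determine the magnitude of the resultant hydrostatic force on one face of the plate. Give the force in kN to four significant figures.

γ = ρg = 802 × 9.81 / 1000 = 7.86762 kN/m³.
Let θ = 44° be the plate's angle to the horizontal; measure y along the incline from where the plane meets the free surface. Vertical depth h = y·sinθ with sinθ = 0.694658.
The centroid lies 4r/(3π) = 0.63662 m above the diameter, so r − 4r/(3π) = 1.5 − 0.63662 = 0.86338 m below the topmost point, so y_c = 5.83 + 0.86338 = 6.69338 m and h_c = 6.69338 × 0.694658 = 4.64961 m.
A = πr²/2 = π × 1.5²/2 = 3.53429 m².
Resultant F = γ·h_c·A = 7.86762 × 4.64961 × 3.53429 = 129.289 kN.

F ≈ 129.3 kN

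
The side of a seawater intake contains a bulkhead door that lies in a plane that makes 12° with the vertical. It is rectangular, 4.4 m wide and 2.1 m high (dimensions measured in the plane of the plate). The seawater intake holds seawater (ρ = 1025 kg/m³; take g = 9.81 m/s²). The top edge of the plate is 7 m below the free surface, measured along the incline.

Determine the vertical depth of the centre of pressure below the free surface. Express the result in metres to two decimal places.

γ = ρg = 1025 × 9.81 / 1000 = 10.05525 kN/m³.
The plate makes 12° with the vertical, i.e. θ = 90° − 12° = 78° to the horizontal. Measuring y along the incline from the free-surface line, vertical depth h = y·sinθ with sinθ = 0.978148.
The centroid lies 2.1/2 = 1.05 m below the top edge, so y_c = 7 + 1.05 = 8.05 m and h_c = 8.05 × 0.978148 = 7.87409 m.
A = 4.4 × 2.1 = 9.24 m².
Resultant F = γ·h_c·A = 10.05525 × 7.87409 × 9.24 = 731.586 kN.
I_c = b·h³/12 = 4.4 × 2.1³/12 = 3.3957 m⁴.
Centre of pressure: y_p = y_c + I_c/(y_c·A) = 8.05 + 3.3957/(8.05 × 9.24) = 8.05 + 0.0456522 = 8.09565 m along the plane.
Vertically, h_p = y_p·sinθ = 8.09565 × 0.978148 = 7.91874 m.

h_p = 7.92 m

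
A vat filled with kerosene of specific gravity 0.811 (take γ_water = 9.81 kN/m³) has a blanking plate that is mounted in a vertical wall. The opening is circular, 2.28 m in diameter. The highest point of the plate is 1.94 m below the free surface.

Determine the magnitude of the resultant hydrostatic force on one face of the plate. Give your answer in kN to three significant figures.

γ = 0.811 × 9.81 = 7.95591 kN/m³.
The centroid is at the centre, 1.14 m below the top of the plate, so the centroid depth is h_c = 1.94 + 1.14 = 3.08 m.
A = π(1.14)² = 4.08281 m².
Resultant F = γ·h_c·A = 7.95591 × 3.08 × 4.08281 = 100.046 kN.

F ≈ 100 kN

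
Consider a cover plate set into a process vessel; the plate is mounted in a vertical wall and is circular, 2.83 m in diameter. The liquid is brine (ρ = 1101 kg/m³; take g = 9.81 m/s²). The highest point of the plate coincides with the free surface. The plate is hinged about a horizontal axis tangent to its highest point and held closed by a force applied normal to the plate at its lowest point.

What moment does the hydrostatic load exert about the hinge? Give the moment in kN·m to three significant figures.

γ = ρg = 1101 × 9.81 / 1000 = 10.80081 kN/m³.
The centroid is at the centre, 1.415 m below the top of the plate, so the centroid depth is h_c = 1.415 m.
A = π(1.415)² = 6.29018 m².
Resultant F = γ·h_c·A = 10.80081 × 1.415 × 6.29018 = 96.1337 kN.
I_c = πr⁴/4 = π × 1.415⁴/4 = 3.14859 m⁴.
Centre of pressure: y_p = y_c + I_c/(y_c·A) = 1.415 + 3.14859/(1.415 × 6.29018) = 1.415 + 0.35375 = 1.76875 m along the plane.
The resultant acts 1.415 + 0.35375 = 1.76875 m (along the plate) below the hinge at the top edge, so the moment about the hinge is M = F × 1.76875 = 96.1337 × 1.76875 = 170.036 kN·m.

M ≈ 170 kN·m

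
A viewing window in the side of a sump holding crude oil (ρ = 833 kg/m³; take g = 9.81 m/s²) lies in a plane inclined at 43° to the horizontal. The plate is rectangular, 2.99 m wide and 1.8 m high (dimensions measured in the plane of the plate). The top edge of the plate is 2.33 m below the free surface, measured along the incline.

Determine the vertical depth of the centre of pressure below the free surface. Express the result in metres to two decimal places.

γ = ρg = 833 × 9.81 / 1000 = 8.17173 kN/m³.
Let θ = 43° be the plate's angle to the horizontal; measure y along the incline from where the plane meets the free surface. Vertical depth h = y·sinθ with sinθ = 0.681998.
The centroid lies 1.8/2 = 0.9 m below the top edge, so y_c = 2.33 + 0.9 = 3.23 m and h_c = 3.23 × 0.681998 = 2.20285 m.
A = 2.99 × 1.8 = 5.382 m².
Resultant F = γ·h_c·A = 8.17173 × 2.20285 × 5.382 = 96.8819 kN.
I_c = b·h³/12 = 2.99 × 1.8³/12 = 1.45314 m⁴.
Centre of pressure: y_p = y_c + I_c/(y_c·A) = 3.23 + 1.45314/(3.23 × 5.382) = 3.23 + 0.0835913 = 3.31359 m along the plane.
Vertically, h_p = y_p·sinθ = 3.31359 × 0.681998 = 2.25986 m.

h_p = 2.26 m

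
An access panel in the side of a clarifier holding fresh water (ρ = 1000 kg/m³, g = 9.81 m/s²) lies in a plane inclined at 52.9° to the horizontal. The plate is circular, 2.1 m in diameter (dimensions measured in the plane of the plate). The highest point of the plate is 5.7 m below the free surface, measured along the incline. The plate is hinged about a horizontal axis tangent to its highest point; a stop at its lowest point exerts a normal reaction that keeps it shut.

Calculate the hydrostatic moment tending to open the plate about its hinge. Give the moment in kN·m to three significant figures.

γ = ρg = 1000 × 9.81 = 9810 N/m³ = 9.81 kN/m³.
Let θ = 52.9° be the plate's angle to the horizontal; measure y along the incline from where the plane meets the free surface. Vertical depth h = y·sinθ with sinθ = 0.797584.
The centroid is at the centre, 1.05 m below the top of the plate, so y_c = 5.7 + 1.05 = 6.75 m and h_c = 6.75 × 0.797584 = 5.38369 m.
A = π(1.05)² = 3.46361 m².
Resultant F = γ·h_c·A = 9.81 × 5.38369 × 3.46361 = 182.927 kN.
I_c = πr⁴/4 = π × 1.05⁴/4 = 0.954656 m⁴.
Centre of pressure: y_p = y_c + I_c/(y_c·A) = 6.75 + 0.954656/(6.75 × 3.46361) = 6.75 + 0.0408333 = 6.79083 m along the plane.
The resultant acts 1.05 + 0.0408333 = 1.09083 m (along the plate) below the hinge at the top edge, so the moment about the hinge is M = F × 1.09083 = 182.927 × 1.09083 = 199.542 kN·m.

M ≈ 200 kN·m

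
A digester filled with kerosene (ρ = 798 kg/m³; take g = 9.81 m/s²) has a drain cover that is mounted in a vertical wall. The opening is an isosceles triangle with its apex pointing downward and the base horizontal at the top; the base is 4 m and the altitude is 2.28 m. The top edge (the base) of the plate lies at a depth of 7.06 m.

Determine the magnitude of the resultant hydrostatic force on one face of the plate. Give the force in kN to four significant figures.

γ = ρg = 798 × 9.81 / 1000 = 7.82838 kN/m³.
With the apex down, the centroid sits h/3 = 2.28/3 = 0.76 m below the base (the top edge), so the centroid depth is h_c = 7.06 + 0.76 = 7.82 m.
A = ½ × 4 × 2.28 = 4.56 m².
Resultant F = γ·h_c·A = 7.82838 × 7.82 × 4.56 = 279.154 kN.

F ≈ 279.2 kN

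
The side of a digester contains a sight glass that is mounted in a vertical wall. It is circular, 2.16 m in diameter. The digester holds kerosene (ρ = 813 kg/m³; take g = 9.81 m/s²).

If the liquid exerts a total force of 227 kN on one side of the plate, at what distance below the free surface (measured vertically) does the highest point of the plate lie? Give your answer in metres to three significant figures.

γ = ρg = 813 × 9.81 / 1000 = 7.97553 kN/m³.
A = π(1.08)² = 3.66435 m².
From F = γ·h_c·A, the centroid depth is h_c = 227/(7.97553 × 3.66435) = 7.76729 m.
The centroid is at the centre, 1.08 m below the top of the plate, so the highest point sits at h_top = 7.76729 − 1.08 = 6.68729 m below the surface.

d_top ≈ 6.69 m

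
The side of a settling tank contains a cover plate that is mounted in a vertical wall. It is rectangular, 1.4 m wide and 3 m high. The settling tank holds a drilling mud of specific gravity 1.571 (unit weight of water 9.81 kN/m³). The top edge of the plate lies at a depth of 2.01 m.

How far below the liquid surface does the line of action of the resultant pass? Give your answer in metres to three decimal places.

h_p = 3.724 m

γ = 1.571 × 9.81 = 15.41151 kN/m³.
The centroid lies 3/2 = 1.5 m below the top edge, so the centroid depth is h_c = 2.01 + 1.5 = 3.51 m.
A = 1.4 × 3 = 4.2 m².
Resultant F = γ·h_c·A = 15.41151 × 3.51 × 4.2 = 227.196 kN.
I_c = b·h³/12 = 1.4 × 3³/12 = 3.15 m⁴.
Centre of pressure: y_p = y_c + I_c/(y_c·A) = 3.51 + 3.15/(3.51 × 4.2) = 3.51 + 0.213675 = 3.72367 m along the plane.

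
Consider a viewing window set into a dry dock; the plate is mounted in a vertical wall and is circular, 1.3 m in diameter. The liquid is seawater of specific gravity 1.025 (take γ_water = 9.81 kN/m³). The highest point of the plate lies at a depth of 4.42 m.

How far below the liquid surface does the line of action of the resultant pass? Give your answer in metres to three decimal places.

γ = 1.025 × 9.81 = 10.05525 kN/m³.
The centroid is at the centre, 0.65 m below the top of the plate, so the centroid depth is h_c = 4.42 + 0.65 = 5.07 m.
A = π(0.65)² = 1.32732 m².
Resultant F = γ·h_c·A = 10.05525 × 5.07 × 1.32732 = 67.6669 kN.
I_c = πr⁴/4 = π × 0.65⁴/4 = 0.140198 m⁴.
Centre of pressure: y_p = y_c + I_c/(y_c·A) = 5.07 + 0.140198/(5.07 × 1.32732) = 5.07 + 0.0208333 = 5.09083 m along the plane.

h_p = 5.091 m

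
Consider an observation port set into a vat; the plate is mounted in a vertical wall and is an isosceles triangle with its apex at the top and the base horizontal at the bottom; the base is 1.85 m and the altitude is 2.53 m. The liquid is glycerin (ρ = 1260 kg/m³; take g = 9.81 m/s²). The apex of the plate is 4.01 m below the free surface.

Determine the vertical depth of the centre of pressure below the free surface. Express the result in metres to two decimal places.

h_p = 5.76 m

γ = ρg = 1260 × 9.81 / 1000 = 12.3606 kN/m³.
With the apex up, the centroid sits 2h/3 = 2 × 2.53/3 = 1.68667 m below the apex, so the centroid depth is h_c = 4.01 + 1.68667 = 5.69667 m.
A = ½ × 1.85 × 2.53 = 2.34025 m².
Resultant F = γ·h_c·A = 12.3606 × 5.69667 × 2.34025 = 164.787 kN.
I_c = b·h³/36 = 1.85 × 2.53³/36 = 0.832206 m⁴.
Centre of pressure: y_p = y_c + I_c/(y_c·A) = 5.69667 + 0.832206/(5.69667 × 2.34025) = 5.69667 + 0.0624234 = 5.75909 m along the plane.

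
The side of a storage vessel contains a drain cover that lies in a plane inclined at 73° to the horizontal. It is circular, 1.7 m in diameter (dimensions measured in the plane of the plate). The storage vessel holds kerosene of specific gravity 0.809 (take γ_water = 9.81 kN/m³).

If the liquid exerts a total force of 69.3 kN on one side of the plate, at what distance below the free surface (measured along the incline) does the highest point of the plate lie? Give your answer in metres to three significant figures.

γ = 0.809 × 9.81 = 7.93629 kN/m³.
A = π(0.85)² = 2.2698 m².
From F = γ·h_c·A, the centroid depth is h_c = 69.3/(7.93629 × 2.2698) = 3.84705 m.
Let θ = 73° be the plate's angle to the horizontal; measure y along the incline from where the plane meets the free surface. Vertical depth h = y·sinθ with sinθ = 0.956305.
Along the incline, y_c = h_c/sinθ = 3.84705/0.956305 = 4.02283 m.
The centroid is at the centre, 0.85 m below the top of the plate, so the highest point sits at y_top = 4.02283 − 0.85 = 3.17283 m along the incline.

y_top ≈ 3.17 m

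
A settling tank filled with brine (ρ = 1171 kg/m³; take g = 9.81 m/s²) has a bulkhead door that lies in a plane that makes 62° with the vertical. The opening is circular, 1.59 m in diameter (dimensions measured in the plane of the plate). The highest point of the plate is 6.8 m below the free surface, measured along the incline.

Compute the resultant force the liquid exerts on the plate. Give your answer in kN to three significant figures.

F ≈ 81.3 kN

γ = ρg = 1171 × 9.81 / 1000 = 11.48751 kN/m³.
The plate makes 62° with the vertical, i.e. θ = 90° − 62° = 28° to the horizontal. Measuring y along the incline from the free-surface line, vertical depth h = y·sinθ with sinθ = 0.469472.
The centroid is at the centre, 0.795 m below the top of the plate, so y_c = 6.8 + 0.795 = 7.595 m and h_c = 7.595 × 0.469472 = 3.56564 m.
A = π(0.795)² = 1.98557 m².
Resultant F = γ·h_c·A = 11.48751 × 3.56564 × 1.98557 = 81.3296 kN.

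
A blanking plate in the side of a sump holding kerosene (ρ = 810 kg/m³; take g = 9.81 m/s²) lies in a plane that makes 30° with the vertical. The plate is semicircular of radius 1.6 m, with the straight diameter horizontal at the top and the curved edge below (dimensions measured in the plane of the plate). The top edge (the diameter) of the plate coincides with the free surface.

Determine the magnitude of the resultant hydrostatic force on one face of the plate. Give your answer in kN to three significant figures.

F ≈ 18.8 kN

γ = ρg = 810 × 9.81 / 1000 = 7.9461 kN/m³.
The plate makes 30° with the vertical, i.e. θ = 90° − 30° = 60° to the horizontal. Measuring y along the incline from the free-surface line, vertical depth h = y·sinθ with sinθ = 0.866025.
The centroid of a semicircle lies 4r/(3π) = 0.679061 m from the diameter, here below the top edge, so y_c = 0.679061 m and h_c = 0.679061 × 0.866025 = 0.588084 m.
A = πr²/2 = π × 1.6²/2 = 4.02124 m².
Resultant F = γ·h_c·A = 7.9461 × 0.588084 × 4.02124 = 18.7912 kN.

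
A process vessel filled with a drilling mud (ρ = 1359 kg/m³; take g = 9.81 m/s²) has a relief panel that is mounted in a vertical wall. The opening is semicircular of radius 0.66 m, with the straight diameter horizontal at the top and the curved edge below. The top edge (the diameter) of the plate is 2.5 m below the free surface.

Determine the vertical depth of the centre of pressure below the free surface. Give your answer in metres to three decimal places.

γ = ρg = 1359 × 9.81 / 1000 = 13.33179 kN/m³.
The centroid of a semicircle lies 4r/(3π) = 0.280113 m from the diameter, here below the top edge, so the centroid depth is h_c = 2.5 + 0.280113 = 2.78011 m.
A = πr²/2 = π × 0.66²/2 = 0.684239 m².
Resultant F = γ·h_c·A = 13.33179 × 2.78011 × 0.684239 = 25.3605 kN.
I_c = (π/8 − 8/(9π))·r⁴ = 0.109757 × 0.66⁴ = 0.0208261 m⁴.
Centre of pressure: y_p = y_c + I_c/(y_c·A) = 2.78011 + 0.0208261/(2.78011 × 0.684239) = 2.78011 + 0.0109481 = 2.79106 m along the plane.

h_p = 2.791 m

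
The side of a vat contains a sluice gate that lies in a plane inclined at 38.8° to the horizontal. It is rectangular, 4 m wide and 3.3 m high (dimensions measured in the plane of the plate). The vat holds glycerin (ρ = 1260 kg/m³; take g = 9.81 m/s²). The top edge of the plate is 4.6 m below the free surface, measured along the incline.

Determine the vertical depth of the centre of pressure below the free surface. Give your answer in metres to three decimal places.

h_p = 4.007 m

γ = ρg = 1260 × 9.81 / 1000 = 12.3606 kN/m³.
Let θ = 38.8° be the plate's angle to the horizontal; measure y along the incline from where the plane meets the free surface. Vertical depth h = y·sinθ with sinθ = 0.626604.
The centroid lies 3.3/2 = 1.65 m below the top edge, so y_c = 4.6 + 1.65 = 6.25 m and h_c = 6.25 × 0.626604 = 3.91628 m.
A = 4 × 3.3 = 13.2 m².
Resultant F = γ·h_c·A = 12.3606 × 3.91628 × 13.2 = 638.98 kN.
I_c = b·h³/12 = 4 × 3.3³/12 = 11.979 m⁴.
Centre of pressure: y_p = y_c + I_c/(y_c·A) = 6.25 + 11.979/(6.25 × 13.2) = 6.25 + 0.1452 = 6.3952 m along the plane.
Vertically, h_p = y_p·sinθ = 6.3952 × 0.626604 = 4.00726 m.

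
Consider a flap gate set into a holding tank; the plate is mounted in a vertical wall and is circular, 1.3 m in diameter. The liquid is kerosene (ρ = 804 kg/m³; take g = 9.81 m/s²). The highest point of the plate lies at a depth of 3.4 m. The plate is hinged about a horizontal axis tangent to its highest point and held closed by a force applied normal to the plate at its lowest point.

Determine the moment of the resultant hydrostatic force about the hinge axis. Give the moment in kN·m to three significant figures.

M ≈ 28.7 kN·m

γ = ρg = 804 × 9.81 / 1000 = 7.88724 kN/m³.
The centroid is at the centre, 0.65 m below the top of the plate, so the centroid depth is h_c = 3.4 + 0.65 = 4.05 m.
A = π(0.65)² = 1.32732 m².
Resultant F = γ·h_c·A = 7.88724 × 4.05 × 1.32732 = 42.399 kN.
I_c = πr⁴/4 = π × 0.65⁴/4 = 0.140198 m⁴.
Centre of pressure: y_p = y_c + I_c/(y_c·A) = 4.05 + 0.140198/(4.05 × 1.32732) = 4.05 + 0.0260802 = 4.07608 m along the plane.
The resultant acts 0.65 + 0.0260802 = 0.67608 m (along the plate) below the hinge at the top edge, so the moment about the hinge is M = F × 0.67608 = 42.399 × 0.67608 = 28.6651 kN·m.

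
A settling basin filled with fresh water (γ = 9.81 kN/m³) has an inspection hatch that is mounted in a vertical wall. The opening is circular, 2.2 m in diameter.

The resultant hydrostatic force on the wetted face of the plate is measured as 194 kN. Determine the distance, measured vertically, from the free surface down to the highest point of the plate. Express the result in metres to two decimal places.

d_top ≈ 4.10 m

γ = 9.81 kN/m³.
A = π(1.1)² = 3.80133 m².
From F = γ·h_c·A, the centroid depth is h_c = 194/(9.81 × 3.80133) = 5.20232 m.
The centroid is at the centre, 1.1 m below the top of the plate, so the highest point sits at h_top = 5.20232 − 1.1 = 4.10232 m below the surface.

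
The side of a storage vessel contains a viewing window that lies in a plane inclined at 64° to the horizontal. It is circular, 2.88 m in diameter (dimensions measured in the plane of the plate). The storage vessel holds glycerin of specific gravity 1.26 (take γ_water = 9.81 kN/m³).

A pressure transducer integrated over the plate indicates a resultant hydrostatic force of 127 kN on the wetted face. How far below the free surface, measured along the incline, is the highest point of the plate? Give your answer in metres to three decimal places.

y_top ≈ 0.315 m

γ = 1.26 × 9.81 = 12.3606 kN/m³.
A = π(1.44)² = 6.51441 m².
From F = γ·h_c·A, the centroid depth is h_c = 127/(12.3606 × 6.51441) = 1.57721 m.
Let θ = 64° be the plate's angle to the horizontal; measure y along the incline from where the plane meets the free surface. Vertical depth h = y·sinθ with sinθ = 0.898794.
Along the incline, y_c = h_c/sinθ = 1.57721/0.898794 = 1.75481 m.
The centroid is at the centre, 1.44 m below the top of the plate, so the highest point sits at y_top = 1.75481 − 1.44 = 0.31481 m along the incline.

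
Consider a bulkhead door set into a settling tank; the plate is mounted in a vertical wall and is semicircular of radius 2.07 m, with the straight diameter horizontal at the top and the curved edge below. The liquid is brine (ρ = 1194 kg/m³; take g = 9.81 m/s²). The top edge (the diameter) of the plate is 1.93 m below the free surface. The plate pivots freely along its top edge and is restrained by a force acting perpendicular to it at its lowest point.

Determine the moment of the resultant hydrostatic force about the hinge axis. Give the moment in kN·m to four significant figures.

M ≈ 218.1 kN·m

γ = ρg = 1194 × 9.81 / 1000 = 11.71314 kN/m³.
The centroid of a semicircle lies 4r/(3π) = 0.878535 m from the diameter, here below the top edge, so the centroid depth is h_c = 1.93 + 0.878535 = 2.80854 m.
A = πr²/2 = π × 2.07²/2 = 6.73071 m².
Resultant F = γ·h_c·A = 11.71314 × 2.80854 × 6.73071 = 221.419 kN.
I_c = (π/8 − 8/(9π))·r⁴ = 0.109757 × 2.07⁴ = 2.01518 m⁴.
Centre of pressure: y_p = y_c + I_c/(y_c·A) = 2.80854 + 2.01518/(2.80854 × 6.73071) = 2.80854 + 0.106604 = 2.91514 m along the plane.
The resultant acts 0.878535 + 0.106604 = 0.985139 m (along the plate) below the hinge at the top edge, so the moment about the hinge is M = F × 0.985139 = 221.419 × 0.985139 = 218.128 kN·m.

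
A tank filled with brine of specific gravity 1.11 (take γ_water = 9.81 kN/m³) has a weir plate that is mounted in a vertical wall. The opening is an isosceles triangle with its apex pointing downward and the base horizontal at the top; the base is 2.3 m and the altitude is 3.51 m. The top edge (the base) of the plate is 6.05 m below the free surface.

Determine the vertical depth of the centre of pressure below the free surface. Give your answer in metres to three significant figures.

h_p = 7.31 m

γ = 1.11 × 9.81 = 10.8891 kN/m³.
With the apex down, the centroid sits h/3 = 3.51/3 = 1.17 m below the base (the top edge), so the centroid depth is h_c = 6.05 + 1.17 = 7.22 m.
A = ½ × 2.3 × 3.51 = 4.0365 m².
Resultant F = γ·h_c·A = 10.8891 × 7.22 × 4.0365 = 317.347 kN.
I_c = b·h³/36 = 2.3 × 3.51³/36 = 2.76278 m⁴.
Centre of pressure: y_p = y_c + I_c/(y_c·A) = 7.22 + 2.76278/(7.22 × 4.0365) = 7.22 + 0.0947991 = 7.3148 m along the plane.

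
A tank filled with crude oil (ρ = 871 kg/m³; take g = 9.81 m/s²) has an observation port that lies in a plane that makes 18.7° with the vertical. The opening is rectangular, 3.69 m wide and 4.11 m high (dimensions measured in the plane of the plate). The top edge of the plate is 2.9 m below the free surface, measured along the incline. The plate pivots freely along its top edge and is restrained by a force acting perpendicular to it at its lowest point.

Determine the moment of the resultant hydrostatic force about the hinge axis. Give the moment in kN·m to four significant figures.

M ≈ 1423 kN·m

γ = ρg = 871 × 9.81 / 1000 = 8.54451 kN/m³.
The plate makes 18.7° with the vertical, i.e. θ = 90° − 18.7° = 71.3° to the horizontal. Measuring y along the incline from the free-surface line, vertical depth h = y·sinθ with sinθ = 0.947210.
The centroid lies 4.11/2 = 2.055 m below the top edge, so y_c = 2.9 + 2.055 = 4.955 m and h_c = 4.955 × 0.947210 = 4.69343 m.
A = 3.69 × 4.11 = 15.1659 m².
Resultant F = γ·h_c·A = 8.54451 × 4.69343 × 15.1659 = 608.199 kN.
I_c = b·h³/12 = 3.69 × 4.11³/12 = 21.3487 m⁴.
Centre of pressure: y_p = y_c + I_c/(y_c·A) = 4.955 + 21.3487/(4.955 × 15.1659) = 4.955 + 0.284092 = 5.23909 m along the plane.
The resultant acts 2.055 + 0.284092 = 2.33909 m (along the plate) below the hinge at the top edge, so the moment about the hinge is M = F × 2.33909 = 608.199 × 2.33909 = 1422.63 kN·m.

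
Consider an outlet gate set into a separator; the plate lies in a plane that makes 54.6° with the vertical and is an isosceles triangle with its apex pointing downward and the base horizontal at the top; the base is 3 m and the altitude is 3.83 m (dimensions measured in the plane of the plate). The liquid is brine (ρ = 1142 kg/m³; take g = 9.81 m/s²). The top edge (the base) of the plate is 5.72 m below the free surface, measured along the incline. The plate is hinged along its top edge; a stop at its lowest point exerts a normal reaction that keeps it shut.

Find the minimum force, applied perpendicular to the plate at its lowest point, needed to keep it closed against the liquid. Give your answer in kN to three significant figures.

P ≈ 94.9 kN

γ = ρg = 1142 × 9.81 / 1000 = 11.20302 kN/m³.
The plate makes 54.6° with the vertical, i.e. θ = 90° − 54.6° = 35.4° to the horizontal. Measuring y along the incline from the free-surface line, vertical depth h = y·sinθ with sinθ = 0.579281.
With the apex down, the centroid sits h/3 = 3.83/3 = 1.27667 m below the base (the top edge), so y_c = 5.72 + 1.27667 = 6.99667 m and h_c = 6.99667 × 0.579281 = 4.05304 m.
A = ½ × 3 × 3.83 = 5.745 m².
Resultant F = γ·h_c·A = 11.20302 × 4.05304 × 5.745 = 260.859 kN.
I_c = b·h³/36 = 3 × 3.83³/36 = 4.68182 m⁴.
Centre of pressure: y_p = y_c + I_c/(y_c·A) = 6.99667 + 4.68182/(6.99667 × 5.745) = 6.99667 + 0.116475 = 7.11315 m along the plane.
The resultant acts 1.27667 + 0.116475 = 1.39315 m (along the plate) below the hinge at the top edge, so the moment about the hinge is M = F × 1.39315 = 260.859 × 1.39315 = 363.416 kN·m.
A normal force at the bottom, 3.83 m from the hinge, must supply this moment: P = 363.416/3.83 = 94.8867 kN.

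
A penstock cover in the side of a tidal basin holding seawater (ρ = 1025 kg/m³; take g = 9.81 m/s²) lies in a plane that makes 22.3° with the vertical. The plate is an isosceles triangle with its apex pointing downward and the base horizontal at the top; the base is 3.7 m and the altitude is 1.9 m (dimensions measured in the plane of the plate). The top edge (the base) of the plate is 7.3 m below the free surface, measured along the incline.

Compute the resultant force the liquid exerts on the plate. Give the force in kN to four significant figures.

γ = ρg = 1025 × 9.81 / 1000 = 10.05525 kN/m³.
The plate makes 22.3° with the vertical, i.e. θ = 90° − 22.3° = 67.7° to the horizontal. Measuring y along the incline from the free-surface line, vertical depth h = y·sinθ with sinθ = 0.925210.
With the apex down, the centroid sits h/3 = 1.9/3 = 0.633333 m below the base (the top edge), so y_c = 7.3 + 0.633333 = 7.93333 m and h_c = 7.93333 × 0.925210 = 7.34 m.
A = ½ × 3.7 × 1.9 = 3.515 m².
Resultant F = γ·h_c·A = 10.05525 × 7.34 × 3.515 = 259.426 kN.

F ≈ 259.4 kN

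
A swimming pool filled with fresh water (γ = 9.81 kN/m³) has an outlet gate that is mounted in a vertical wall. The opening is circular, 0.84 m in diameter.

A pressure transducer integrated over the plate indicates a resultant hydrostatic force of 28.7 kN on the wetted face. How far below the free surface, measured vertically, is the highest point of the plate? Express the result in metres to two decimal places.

d_top ≈ 4.86 m

γ = 9.81 kN/m³.
A = π(0.42)² = 0.554177 m².
From F = γ·h_c·A, the centroid depth is h_c = 28.7/(9.81 × 0.554177) = 5.27915 m.
The centroid is at the centre, 0.42 m below the top of the plate, so the highest point sits at h_top = 5.27915 − 0.42 = 4.85915 m below the surface.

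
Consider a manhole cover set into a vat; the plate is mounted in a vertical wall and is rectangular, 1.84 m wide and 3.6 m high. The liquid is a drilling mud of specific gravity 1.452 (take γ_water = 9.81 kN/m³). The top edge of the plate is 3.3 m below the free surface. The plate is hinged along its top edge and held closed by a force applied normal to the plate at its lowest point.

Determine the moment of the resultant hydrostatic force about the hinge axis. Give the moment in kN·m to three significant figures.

M ≈ 968 kN·m

γ = 1.452 × 9.81 = 14.24412 kN/m³.
The centroid lies 3.6/2 = 1.8 m below the top edge, so the centroid depth is h_c = 3.3 + 1.8 = 5.1 m.
A = 1.84 × 3.6 = 6.624 m².
Resultant F = γ·h_c·A = 14.24412 × 5.1 × 6.624 = 481.201 kN.
I_c = b·h³/12 = 1.84 × 3.6³/12 = 7.15392 m⁴.
Centre of pressure: y_p = y_c + I_c/(y_c·A) = 5.1 + 7.15392/(5.1 × 6.624) = 5.1 + 0.211765 = 5.31176 m along the plane.
The resultant acts 1.8 + 0.211765 = 2.01177 m (along the plate) below the hinge at the top edge, so the moment about the hinge is M = F × 2.01177 = 481.201 × 2.01177 = 968.066 kN·m.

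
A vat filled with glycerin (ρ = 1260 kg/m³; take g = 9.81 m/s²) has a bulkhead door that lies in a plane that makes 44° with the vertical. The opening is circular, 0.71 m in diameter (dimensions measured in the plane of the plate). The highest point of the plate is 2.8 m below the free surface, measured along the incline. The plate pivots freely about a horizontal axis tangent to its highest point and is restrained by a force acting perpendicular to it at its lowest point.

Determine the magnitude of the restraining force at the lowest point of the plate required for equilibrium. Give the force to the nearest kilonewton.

P ≈ 6 kN

γ = ρg = 1260 × 9.81 / 1000 = 12.3606 kN/m³.
The plate makes 44° with the vertical, i.e. θ = 90° − 44° = 46° to the horizontal. Measuring y along the incline from the free-surface line, vertical depth h = y·sinθ with sinθ = 0.719340.
The centroid is at the centre, 0.355 m below the top of the plate, so y_c = 2.8 + 0.355 = 3.155 m and h_c = 3.155 × 0.719340 = 2.26952 m.
A = π(0.355)² = 0.395919 m².
Resultant F = γ·h_c·A = 12.3606 × 2.26952 × 0.395919 = 11.1066 kN.
I_c = πr⁴/4 = π × 0.355⁴/4 = 0.0124739 m⁴.
Centre of pressure: y_p = y_c + I_c/(y_c·A) = 3.155 + 0.0124739/(3.155 × 0.395919) = 3.155 + 0.00998611 = 3.16499 m along the plane.
The resultant acts 0.355 + 0.00998611 = 0.364986 m (along the plate) below the hinge at the top edge, so the moment about the hinge is M = F × 0.364986 = 11.1066 × 0.364986 = 4.05375 kN·m.
A normal force at the bottom, 0.71 m from the hinge, must supply this moment: P = 4.05375/0.71 = 5.70951 kN.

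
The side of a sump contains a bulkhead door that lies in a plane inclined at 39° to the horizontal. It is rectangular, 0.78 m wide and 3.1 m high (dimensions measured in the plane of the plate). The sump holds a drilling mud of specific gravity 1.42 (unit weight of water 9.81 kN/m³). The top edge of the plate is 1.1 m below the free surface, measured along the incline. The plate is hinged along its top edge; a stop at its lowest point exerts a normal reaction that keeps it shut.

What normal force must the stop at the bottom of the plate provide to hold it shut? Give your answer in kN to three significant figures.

P ≈ 33.6 kN

γ = 1.42 × 9.81 = 13.9302 kN/m³.
Let θ = 39° be the plate's angle to the horizontal; measure y along the incline from where the plane meets the free surface. Vertical depth h = y·sinθ with sinθ = 0.629320.
The centroid lies 3.1/2 = 1.55 m below the top edge, so y_c = 1.1 + 1.55 = 2.65 m and h_c = 2.65 × 0.629320 = 1.6677 m.
A = 0.78 × 3.1 = 2.418 m².
Resultant F = γ·h_c·A = 13.9302 × 1.6677 × 2.418 = 56.1735 kN.
I_c = b·h³/12 = 0.78 × 3.1³/12 = 1.93642 m⁴.
Centre of pressure: y_p = y_c + I_c/(y_c·A) = 2.65 + 1.93642/(2.65 × 2.418) = 2.65 + 0.302202 = 2.9522 m along the plane.
The resultant acts 1.55 + 0.302202 = 1.8522 m (along the plate) below the hinge at the top edge, so the moment about the hinge is M = F × 1.8522 = 56.1735 × 1.8522 = 104.045 kN·m.
A normal force at the bottom, 3.1 m from the hinge, must supply this moment: P = 104.045/3.1 = 33.5629 kN.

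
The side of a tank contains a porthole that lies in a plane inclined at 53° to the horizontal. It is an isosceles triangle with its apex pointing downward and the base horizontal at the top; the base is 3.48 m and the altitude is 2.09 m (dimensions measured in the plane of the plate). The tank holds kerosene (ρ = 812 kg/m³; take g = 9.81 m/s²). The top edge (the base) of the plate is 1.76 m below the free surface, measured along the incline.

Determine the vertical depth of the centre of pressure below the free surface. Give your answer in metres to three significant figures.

γ = ρg = 812 × 9.81 / 1000 = 7.96572 kN/m³.
Let θ = 53° be the plate's angle to the horizontal; measure y along the incline from where the plane meets the free surface. Vertical depth h = y·sinθ with sinθ = 0.798636.
With the apex down, the centroid sits h/3 = 2.09/3 = 0.696667 m below the base (the top edge), so y_c = 1.76 + 0.696667 = 2.45667 m and h_c = 2.45667 × 0.798636 = 1.96199 m.
A = ½ × 3.48 × 2.09 = 3.6366 m².
Resultant F = γ·h_c·A = 7.96572 × 1.96199 × 3.6366 = 56.8352 kN.
I_c = b·h³/36 = 3.48 × 2.09³/36 = 0.882502 m⁴.
Centre of pressure: y_p = y_c + I_c/(y_c·A) = 2.45667 + 0.882502/(2.45667 × 3.6366) = 2.45667 + 0.098781 = 2.55545 m along the plane.
Vertically, h_p = y_p·sinθ = 2.55545 × 0.798636 = 2.04087 m.

h_p = 2.04 m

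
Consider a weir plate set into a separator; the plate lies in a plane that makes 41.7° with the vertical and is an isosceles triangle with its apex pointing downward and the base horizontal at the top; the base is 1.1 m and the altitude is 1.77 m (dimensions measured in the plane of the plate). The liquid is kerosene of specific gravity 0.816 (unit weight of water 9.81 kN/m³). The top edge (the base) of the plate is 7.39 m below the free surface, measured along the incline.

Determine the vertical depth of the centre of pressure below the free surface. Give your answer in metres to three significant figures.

h_p = 5.97 m

γ = 0.816 × 9.81 = 8.00496 kN/m³.
The plate makes 41.7° with the vertical, i.e. θ = 90° − 41.7° = 48.3° to the horizontal. Measuring y along the incline from the free-surface line, vertical depth h = y·sinθ with sinθ = 0.746638.
With the apex down, the centroid sits h/3 = 1.77/3 = 0.59 m below the base (the top edge), so y_c = 7.39 + 0.59 = 7.98 m and h_c = 7.98 × 0.746638 = 5.95817 m.
A = ½ × 1.1 × 1.77 = 0.9735 m².
Resultant F = γ·h_c·A = 8.00496 × 5.95817 × 0.9735 = 46.431 kN.
I_c = b·h³/36 = 1.1 × 1.77³/36 = 0.169438 m⁴.
Centre of pressure: y_p = y_c + I_c/(y_c·A) = 7.98 + 0.169438/(7.98 × 0.9735) = 7.98 + 0.0218108 = 8.00181 m along the plane.
Vertically, h_p = y_p·sinθ = 8.00181 × 0.746638 = 5.97446 m.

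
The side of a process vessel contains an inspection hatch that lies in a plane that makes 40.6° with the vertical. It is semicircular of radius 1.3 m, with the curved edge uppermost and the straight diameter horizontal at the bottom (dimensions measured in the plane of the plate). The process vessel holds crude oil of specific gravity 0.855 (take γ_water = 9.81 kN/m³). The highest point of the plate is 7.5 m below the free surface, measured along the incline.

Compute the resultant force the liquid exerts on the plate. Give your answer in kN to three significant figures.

γ = 0.855 × 9.81 = 8.38755 kN/m³.
The plate makes 40.6° with the vertical, i.e. θ = 90° − 40.6° = 49.4° to the horizontal. Measuring y along the incline from the free-surface line, vertical depth h = y·sinθ with sinθ = 0.759271.
The centroid lies 4r/(3π) = 0.551737 m above the diameter, so r − 4r/(3π) = 1.3 − 0.551737 = 0.748263 m below the topmost point, so y_c = 7.5 + 0.748263 = 8.24826 m and h_c = 8.24826 × 0.759271 = 6.26266 m.
A = πr²/2 = π × 1.3²/2 = 2.65465 m².
Resultant F = γ·h_c·A = 8.38755 × 6.26266 × 2.65465 = 139.444 kN.

F ≈ 139 kN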